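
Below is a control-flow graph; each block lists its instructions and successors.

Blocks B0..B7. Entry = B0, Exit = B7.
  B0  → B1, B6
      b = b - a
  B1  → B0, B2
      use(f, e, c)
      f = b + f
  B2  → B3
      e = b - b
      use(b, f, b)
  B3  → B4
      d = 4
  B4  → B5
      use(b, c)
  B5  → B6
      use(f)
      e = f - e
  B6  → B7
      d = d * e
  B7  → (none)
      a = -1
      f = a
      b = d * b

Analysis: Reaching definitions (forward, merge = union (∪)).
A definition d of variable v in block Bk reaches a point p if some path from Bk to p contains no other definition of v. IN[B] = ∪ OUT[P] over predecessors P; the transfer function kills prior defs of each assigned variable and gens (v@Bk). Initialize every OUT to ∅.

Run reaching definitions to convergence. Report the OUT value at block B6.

Answer: {b@B0, d@B6, e@B5, f@B1}

Working:
Converged values:
  B0: | IN={b@B0, f@B1} | OUT={b@B0, f@B1}
  B1: | IN={b@B0, f@B1} | OUT={b@B0, f@B1}
  B2: | IN={b@B0, f@B1} | OUT={b@B0, e@B2, f@B1}
  B3: | IN={b@B0, e@B2, f@B1} | OUT={b@B0, d@B3, e@B2, f@B1}
  B4: | IN={b@B0, d@B3, e@B2, f@B1} | OUT={b@B0, d@B3, e@B2, f@B1}
  B5: | IN={b@B0, d@B3, e@B2, f@B1} | OUT={b@B0, d@B3, e@B5, f@B1}
  B6: | IN={b@B0, d@B3, e@B5, f@B1} | OUT={b@B0, d@B6, e@B5, f@B1}
  B7: | IN={b@B0, d@B6, e@B5, f@B1} | OUT={a@B7, b@B7, d@B6, e@B5, f@B7}

Merge at B6: IN[B6] = OUT[B0] ⊔ OUT[B5] = {b@B0, d@B3, e@B5, f@B1}
Applying B6's transfer function to that IN value gives OUT[B6] (row B6 above).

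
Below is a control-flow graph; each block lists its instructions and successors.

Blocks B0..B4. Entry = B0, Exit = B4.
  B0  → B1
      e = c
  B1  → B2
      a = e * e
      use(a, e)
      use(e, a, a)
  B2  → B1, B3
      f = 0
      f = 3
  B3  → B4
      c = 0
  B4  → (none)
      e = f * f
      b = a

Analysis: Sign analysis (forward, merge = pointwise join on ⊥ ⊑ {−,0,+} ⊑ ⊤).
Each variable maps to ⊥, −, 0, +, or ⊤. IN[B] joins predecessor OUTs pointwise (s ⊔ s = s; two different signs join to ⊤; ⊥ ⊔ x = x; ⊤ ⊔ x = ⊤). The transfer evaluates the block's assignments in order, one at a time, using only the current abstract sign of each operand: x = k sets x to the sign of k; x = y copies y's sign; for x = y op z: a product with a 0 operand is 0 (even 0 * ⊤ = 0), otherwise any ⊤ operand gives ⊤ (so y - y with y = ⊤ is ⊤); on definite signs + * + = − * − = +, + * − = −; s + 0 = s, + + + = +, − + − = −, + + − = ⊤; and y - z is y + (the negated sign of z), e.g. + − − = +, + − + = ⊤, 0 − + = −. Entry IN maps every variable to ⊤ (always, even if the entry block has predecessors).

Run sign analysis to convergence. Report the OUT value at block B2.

Per-block solution:
  B0:   IN=(all ⊤)   OUT=(all ⊤)
  B1:   IN=(all ⊤)   OUT=(all ⊤)
  B2:   IN=(all ⊤)   OUT={f:+; rest ⊤}
  B3:   IN={f:+; rest ⊤}   OUT={c:0, f:+; rest ⊤}
  B4:   IN={c:0, f:+; rest ⊤}   OUT={c:0, e:+, f:+; rest ⊤}

Merge at B2: IN[B2] = OUT[B1] = {a: ⊤, b: ⊤, c: ⊤, d: ⊤, e: ⊤, f: ⊤}
Applying B2's transfer function to that IN value gives OUT[B2] (row B2 above).

Answer: {a: ⊤, b: ⊤, c: ⊤, d: ⊤, e: ⊤, f: +}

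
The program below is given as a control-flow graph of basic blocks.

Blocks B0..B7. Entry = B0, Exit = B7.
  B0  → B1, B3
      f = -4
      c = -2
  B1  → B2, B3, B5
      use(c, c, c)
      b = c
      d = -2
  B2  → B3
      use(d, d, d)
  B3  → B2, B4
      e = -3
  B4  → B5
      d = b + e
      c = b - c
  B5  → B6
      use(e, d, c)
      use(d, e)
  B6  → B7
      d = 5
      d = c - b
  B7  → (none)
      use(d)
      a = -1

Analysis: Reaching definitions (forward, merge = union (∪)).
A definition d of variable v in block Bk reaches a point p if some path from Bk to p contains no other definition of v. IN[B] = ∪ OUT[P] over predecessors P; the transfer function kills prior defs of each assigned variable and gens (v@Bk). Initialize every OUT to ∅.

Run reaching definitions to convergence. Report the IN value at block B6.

Answer: {b@B1, c@B0, c@B4, d@B1, d@B4, e@B3, f@B0}

Derivation:
Fixpoint table:
  B0: | IN={} | OUT={c@B0, f@B0}
  B1: | IN={c@B0, f@B0} | OUT={b@B1, c@B0, d@B1, f@B0}
  B2: | IN={b@B1, c@B0, d@B1, e@B3, f@B0} | OUT={b@B1, c@B0, d@B1, e@B3, f@B0}
  B3: | IN={b@B1, c@B0, d@B1, e@B3, f@B0} | OUT={b@B1, c@B0, d@B1, e@B3, f@B0}
  B4: | IN={b@B1, c@B0, d@B1, e@B3, f@B0} | OUT={b@B1, c@B4, d@B4, e@B3, f@B0}
  B5: | IN={b@B1, c@B0, c@B4, d@B1, d@B4, e@B3, f@B0} | OUT={b@B1, c@B0, c@B4, d@B1, d@B4, e@B3, f@B0}
  B6: | IN={b@B1, c@B0, c@B4, d@B1, d@B4, e@B3, f@B0} | OUT={b@B1, c@B0, c@B4, d@B6, e@B3, f@B0}
  B7: | IN={b@B1, c@B0, c@B4, d@B6, e@B3, f@B0} | OUT={a@B7, b@B1, c@B0, c@B4, d@B6, e@B3, f@B0}

Merge at B6: IN[B6] = OUT[B5] = {b@B1, c@B0, c@B4, d@B1, d@B4, e@B3, f@B0}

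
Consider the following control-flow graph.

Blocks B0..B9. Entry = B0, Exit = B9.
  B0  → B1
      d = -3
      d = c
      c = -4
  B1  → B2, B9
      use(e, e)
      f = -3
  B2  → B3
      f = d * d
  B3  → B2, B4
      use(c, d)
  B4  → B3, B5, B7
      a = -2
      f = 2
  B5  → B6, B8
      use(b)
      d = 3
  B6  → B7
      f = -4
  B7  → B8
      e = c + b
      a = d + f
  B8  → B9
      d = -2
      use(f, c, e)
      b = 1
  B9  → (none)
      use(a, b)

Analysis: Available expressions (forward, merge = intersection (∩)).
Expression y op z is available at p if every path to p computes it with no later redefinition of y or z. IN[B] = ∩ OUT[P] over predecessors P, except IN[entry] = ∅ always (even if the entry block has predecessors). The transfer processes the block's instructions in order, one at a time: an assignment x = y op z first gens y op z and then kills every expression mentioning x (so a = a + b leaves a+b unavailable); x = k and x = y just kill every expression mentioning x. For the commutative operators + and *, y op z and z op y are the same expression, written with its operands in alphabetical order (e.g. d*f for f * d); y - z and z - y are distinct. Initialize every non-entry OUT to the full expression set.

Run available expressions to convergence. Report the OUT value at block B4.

Answer: {d*d}

Trace:
Converged values:
  B0:   IN={}   OUT={}
  B1:   IN={}   OUT={}
  B2:   IN={}   OUT={d*d}
  B3:   IN={d*d}   OUT={d*d}
  B4:   IN={d*d}   OUT={d*d}
  B5:   IN={d*d}   OUT={}
  B6:   IN={}   OUT={}
  B7:   IN={}   OUT={b+c, d+f}
  B8:   IN={}   OUT={}
  B9:   IN={}   OUT={}

Merge at B4: IN[B4] = OUT[B3] = {d*d}
Applying B4's transfer function to that IN value gives OUT[B4] (row B4 above).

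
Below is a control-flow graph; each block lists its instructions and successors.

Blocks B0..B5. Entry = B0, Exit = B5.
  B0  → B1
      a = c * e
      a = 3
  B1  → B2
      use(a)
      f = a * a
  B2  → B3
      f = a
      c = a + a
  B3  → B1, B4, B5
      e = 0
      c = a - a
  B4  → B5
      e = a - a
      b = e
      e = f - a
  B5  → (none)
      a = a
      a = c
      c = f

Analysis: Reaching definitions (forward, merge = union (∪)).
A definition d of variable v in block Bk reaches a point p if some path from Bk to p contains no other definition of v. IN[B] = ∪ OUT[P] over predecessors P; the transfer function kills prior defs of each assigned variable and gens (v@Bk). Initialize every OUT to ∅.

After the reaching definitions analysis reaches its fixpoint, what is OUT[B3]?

Answer: {a@B0, c@B3, e@B3, f@B2}

Derivation:
Fixpoint table:
  B0:   IN={}   OUT={a@B0}
  B1:   IN={a@B0, c@B3, e@B3, f@B2}   OUT={a@B0, c@B3, e@B3, f@B1}
  B2:   IN={a@B0, c@B3, e@B3, f@B1}   OUT={a@B0, c@B2, e@B3, f@B2}
  B3:   IN={a@B0, c@B2, e@B3, f@B2}   OUT={a@B0, c@B3, e@B3, f@B2}
  B4:   IN={a@B0, c@B3, e@B3, f@B2}   OUT={a@B0, b@B4, c@B3, e@B4, f@B2}
  B5:   IN={a@B0, b@B4, c@B3, e@B3, e@B4, f@B2}   OUT={a@B5, b@B4, c@B5, e@B3, e@B4, f@B2}

Merge at B3: IN[B3] = OUT[B2] = {a@B0, c@B2, e@B3, f@B2}
Applying B3's transfer function to that IN value gives OUT[B3] (row B3 above).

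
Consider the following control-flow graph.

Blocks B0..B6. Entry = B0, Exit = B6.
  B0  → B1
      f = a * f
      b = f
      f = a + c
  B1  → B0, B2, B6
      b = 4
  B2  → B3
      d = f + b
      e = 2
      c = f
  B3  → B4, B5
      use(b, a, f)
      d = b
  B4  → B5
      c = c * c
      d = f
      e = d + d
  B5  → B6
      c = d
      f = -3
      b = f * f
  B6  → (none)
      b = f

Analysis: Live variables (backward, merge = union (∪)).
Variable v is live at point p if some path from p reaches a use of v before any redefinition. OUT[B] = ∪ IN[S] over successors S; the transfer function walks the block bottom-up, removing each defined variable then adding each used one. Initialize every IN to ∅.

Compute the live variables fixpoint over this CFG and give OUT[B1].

Answer: {a, b, c, f}

Trace:
Fixpoint table:
  B0: | IN={a, c, f} | OUT={a, c, f}
  B1: | IN={a, c, f} | OUT={a, b, c, f}
  B2: | IN={a, b, f} | OUT={a, b, c, f}
  B3: | IN={a, b, c, f} | OUT={c, d, f}
  B4: | IN={c, f} | OUT={d}
  B5: | IN={d} | OUT={f}
  B6: | IN={f} | OUT={}

Merge at B1: OUT[B1] = IN[B0] ⊔ IN[B2] ⊔ IN[B6] = {a, b, c, f}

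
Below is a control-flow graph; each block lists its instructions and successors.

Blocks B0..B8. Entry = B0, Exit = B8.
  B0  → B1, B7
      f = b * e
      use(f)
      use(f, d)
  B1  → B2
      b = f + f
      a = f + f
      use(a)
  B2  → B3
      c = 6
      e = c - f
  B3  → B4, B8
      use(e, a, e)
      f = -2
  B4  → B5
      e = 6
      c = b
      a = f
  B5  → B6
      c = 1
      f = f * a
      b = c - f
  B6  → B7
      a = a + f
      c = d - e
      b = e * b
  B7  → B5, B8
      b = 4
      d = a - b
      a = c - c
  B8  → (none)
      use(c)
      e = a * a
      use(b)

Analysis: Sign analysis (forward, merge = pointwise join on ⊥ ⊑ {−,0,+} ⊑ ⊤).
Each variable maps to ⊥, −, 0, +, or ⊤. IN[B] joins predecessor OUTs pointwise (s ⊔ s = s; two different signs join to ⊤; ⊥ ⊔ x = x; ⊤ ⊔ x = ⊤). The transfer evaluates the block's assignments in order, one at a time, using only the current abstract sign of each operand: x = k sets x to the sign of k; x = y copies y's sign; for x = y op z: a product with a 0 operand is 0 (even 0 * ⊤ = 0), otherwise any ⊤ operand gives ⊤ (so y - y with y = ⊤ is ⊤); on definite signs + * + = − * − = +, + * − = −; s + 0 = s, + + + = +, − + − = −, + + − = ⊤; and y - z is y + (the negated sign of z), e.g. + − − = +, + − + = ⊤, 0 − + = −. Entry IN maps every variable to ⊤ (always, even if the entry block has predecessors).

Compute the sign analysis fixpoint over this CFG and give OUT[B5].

Per-block solution:
  B0:  IN=(all ⊤)  OUT=(all ⊤)
  B1:  IN=(all ⊤)  OUT=(all ⊤)
  B2:  IN=(all ⊤)  OUT={c:+; rest ⊤}
  B3:  IN={c:+; rest ⊤}  OUT={c:+, f:-; rest ⊤}
  B4:  IN={c:+, f:-; rest ⊤}  OUT={a:-, e:+, f:-; rest ⊤}
  B5:  IN=(all ⊤)  OUT={c:+; rest ⊤}
  B6:  IN={c:+; rest ⊤}  OUT=(all ⊤)
  B7:  IN=(all ⊤)  OUT={b:+; rest ⊤}
  B8:  IN=(all ⊤)  OUT=(all ⊤)

Merge at B5: IN[B5] = OUT[B4] ⊔ OUT[B7] = {a: ⊤, b: ⊤, c: ⊤, d: ⊤, e: ⊤, f: ⊤}
Applying B5's transfer function to that IN value gives OUT[B5] (row B5 above).

Answer: {a: ⊤, b: ⊤, c: +, d: ⊤, e: ⊤, f: ⊤}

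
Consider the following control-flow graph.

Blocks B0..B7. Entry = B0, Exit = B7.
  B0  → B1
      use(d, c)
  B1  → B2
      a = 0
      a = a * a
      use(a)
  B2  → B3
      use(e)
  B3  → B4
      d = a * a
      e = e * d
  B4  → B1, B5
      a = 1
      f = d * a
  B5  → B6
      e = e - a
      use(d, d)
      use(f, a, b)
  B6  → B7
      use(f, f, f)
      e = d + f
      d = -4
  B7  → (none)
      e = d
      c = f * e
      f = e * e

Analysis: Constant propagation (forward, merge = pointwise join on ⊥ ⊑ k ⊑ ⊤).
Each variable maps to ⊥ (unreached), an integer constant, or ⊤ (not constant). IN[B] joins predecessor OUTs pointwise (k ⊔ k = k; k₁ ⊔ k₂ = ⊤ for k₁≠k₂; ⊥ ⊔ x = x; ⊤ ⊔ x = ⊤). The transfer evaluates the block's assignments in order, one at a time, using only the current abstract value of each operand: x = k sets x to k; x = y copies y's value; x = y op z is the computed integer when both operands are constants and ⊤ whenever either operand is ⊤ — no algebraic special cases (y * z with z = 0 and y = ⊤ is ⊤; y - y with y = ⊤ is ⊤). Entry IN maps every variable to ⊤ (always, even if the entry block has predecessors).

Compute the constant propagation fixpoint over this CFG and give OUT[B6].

Per-block solution:
  B0: | IN=(all ⊤) | OUT=(all ⊤)
  B1: | IN=(all ⊤) | OUT={a:0; rest ⊤}
  B2: | IN={a:0; rest ⊤} | OUT={a:0; rest ⊤}
  B3: | IN={a:0; rest ⊤} | OUT={a:0, d:0; rest ⊤}
  B4: | IN={a:0, d:0; rest ⊤} | OUT={a:1, d:0, f:0; rest ⊤}
  B5: | IN={a:1, d:0, f:0; rest ⊤} | OUT={a:1, d:0, f:0; rest ⊤}
  B6: | IN={a:1, d:0, f:0; rest ⊤} | OUT={a:1, d:-4, e:0, f:0; rest ⊤}
  B7: | IN={a:1, d:-4, e:0, f:0; rest ⊤} | OUT={a:1, c:0, d:-4, e:-4, f:16; rest ⊤}

Merge at B6: IN[B6] = OUT[B5] = {a: 1, b: ⊤, c: ⊤, d: 0, e: ⊤, f: 0}
Applying B6's transfer function to that IN value gives OUT[B6] (row B6 above).

Answer: {a: 1, b: ⊤, c: ⊤, d: -4, e: 0, f: 0}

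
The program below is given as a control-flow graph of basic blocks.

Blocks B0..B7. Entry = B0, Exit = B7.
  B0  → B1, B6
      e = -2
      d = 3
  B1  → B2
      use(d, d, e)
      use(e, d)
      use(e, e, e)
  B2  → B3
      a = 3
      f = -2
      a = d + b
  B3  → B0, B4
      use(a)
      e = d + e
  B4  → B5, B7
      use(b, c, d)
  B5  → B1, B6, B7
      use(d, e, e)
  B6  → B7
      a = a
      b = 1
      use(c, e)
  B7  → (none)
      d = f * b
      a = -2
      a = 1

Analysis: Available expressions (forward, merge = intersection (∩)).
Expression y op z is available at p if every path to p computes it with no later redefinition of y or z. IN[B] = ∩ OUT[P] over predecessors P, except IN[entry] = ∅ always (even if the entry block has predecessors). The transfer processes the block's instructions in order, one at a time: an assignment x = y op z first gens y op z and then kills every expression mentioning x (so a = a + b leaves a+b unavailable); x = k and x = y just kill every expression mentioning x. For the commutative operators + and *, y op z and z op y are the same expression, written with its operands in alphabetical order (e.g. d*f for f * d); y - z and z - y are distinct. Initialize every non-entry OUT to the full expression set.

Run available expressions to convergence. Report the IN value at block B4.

Answer: {b+d}

Working:
Per-block solution:
  B0:   IN={}   OUT={}
  B1:   IN={}   OUT={}
  B2:   IN={}   OUT={b+d}
  B3:   IN={b+d}   OUT={b+d}
  B4:   IN={b+d}   OUT={b+d}
  B5:   IN={b+d}   OUT={b+d}
  B6:   IN={}   OUT={}
  B7:   IN={}   OUT={b*f}

Merge at B4: IN[B4] = OUT[B3] = {b+d}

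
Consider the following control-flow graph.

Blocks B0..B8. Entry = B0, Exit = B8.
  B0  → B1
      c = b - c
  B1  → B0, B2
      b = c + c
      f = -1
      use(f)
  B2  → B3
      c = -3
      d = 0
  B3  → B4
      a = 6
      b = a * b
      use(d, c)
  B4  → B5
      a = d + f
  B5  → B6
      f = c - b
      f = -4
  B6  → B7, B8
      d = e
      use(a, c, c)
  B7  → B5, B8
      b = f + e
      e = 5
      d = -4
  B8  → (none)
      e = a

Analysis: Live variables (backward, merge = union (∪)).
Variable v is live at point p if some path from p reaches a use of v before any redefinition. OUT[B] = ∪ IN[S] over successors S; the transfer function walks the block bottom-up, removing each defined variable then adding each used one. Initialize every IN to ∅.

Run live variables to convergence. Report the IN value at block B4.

Fixpoint table:
  B0:   IN={b, c, e}   OUT={c, e}
  B1:   IN={c, e}   OUT={b, c, e, f}
  B2:   IN={b, e, f}   OUT={b, c, d, e, f}
  B3:   IN={b, c, d, e, f}   OUT={b, c, d, e, f}
  B4:   IN={b, c, d, e, f}   OUT={a, b, c, e}
  B5:   IN={a, b, c, e}   OUT={a, c, e, f}
  B6:   IN={a, c, e, f}   OUT={a, c, e, f}
  B7:   IN={a, c, e, f}   OUT={a, b, c, e}
  B8:   IN={a}   OUT={}

Merge at B4: OUT[B4] = IN[B5] = {a, b, c, e}
Applying B4's transfer function to that OUT value gives IN[B4] (row B4 above).

Answer: {b, c, d, e, f}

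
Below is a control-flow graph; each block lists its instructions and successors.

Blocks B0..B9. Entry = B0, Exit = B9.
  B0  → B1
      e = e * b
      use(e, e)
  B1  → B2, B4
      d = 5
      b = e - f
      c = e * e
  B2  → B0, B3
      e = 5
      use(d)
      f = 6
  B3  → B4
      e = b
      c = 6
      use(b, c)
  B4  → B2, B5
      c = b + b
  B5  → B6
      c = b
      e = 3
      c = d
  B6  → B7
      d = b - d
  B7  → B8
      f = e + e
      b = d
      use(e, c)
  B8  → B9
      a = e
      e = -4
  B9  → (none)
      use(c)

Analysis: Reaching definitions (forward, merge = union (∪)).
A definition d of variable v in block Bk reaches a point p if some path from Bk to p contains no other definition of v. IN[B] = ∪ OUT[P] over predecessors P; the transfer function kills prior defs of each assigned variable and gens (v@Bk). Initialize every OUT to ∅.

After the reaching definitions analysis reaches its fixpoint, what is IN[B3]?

Per-block solution:
  B0: | IN={b@B1, c@B1, c@B4, d@B1, e@B2, f@B2} | OUT={b@B1, c@B1, c@B4, d@B1, e@B0, f@B2}
  B1: | IN={b@B1, c@B1, c@B4, d@B1, e@B0, f@B2} | OUT={b@B1, c@B1, d@B1, e@B0, f@B2}
  B2: | IN={b@B1, c@B1, c@B4, d@B1, e@B0, e@B3, f@B2} | OUT={b@B1, c@B1, c@B4, d@B1, e@B2, f@B2}
  B3: | IN={b@B1, c@B1, c@B4, d@B1, e@B2, f@B2} | OUT={b@B1, c@B3, d@B1, e@B3, f@B2}
  B4: | IN={b@B1, c@B1, c@B3, d@B1, e@B0, e@B3, f@B2} | OUT={b@B1, c@B4, d@B1, e@B0, e@B3, f@B2}
  B5: | IN={b@B1, c@B4, d@B1, e@B0, e@B3, f@B2} | OUT={b@B1, c@B5, d@B1, e@B5, f@B2}
  B6: | IN={b@B1, c@B5, d@B1, e@B5, f@B2} | OUT={b@B1, c@B5, d@B6, e@B5, f@B2}
  B7: | IN={b@B1, c@B5, d@B6, e@B5, f@B2} | OUT={b@B7, c@B5, d@B6, e@B5, f@B7}
  B8: | IN={b@B7, c@B5, d@B6, e@B5, f@B7} | OUT={a@B8, b@B7, c@B5, d@B6, e@B8, f@B7}
  B9: | IN={a@B8, b@B7, c@B5, d@B6, e@B8, f@B7} | OUT={a@B8, b@B7, c@B5, d@B6, e@B8, f@B7}

Merge at B3: IN[B3] = OUT[B2] = {b@B1, c@B1, c@B4, d@B1, e@B2, f@B2}

Answer: {b@B1, c@B1, c@B4, d@B1, e@B2, f@B2}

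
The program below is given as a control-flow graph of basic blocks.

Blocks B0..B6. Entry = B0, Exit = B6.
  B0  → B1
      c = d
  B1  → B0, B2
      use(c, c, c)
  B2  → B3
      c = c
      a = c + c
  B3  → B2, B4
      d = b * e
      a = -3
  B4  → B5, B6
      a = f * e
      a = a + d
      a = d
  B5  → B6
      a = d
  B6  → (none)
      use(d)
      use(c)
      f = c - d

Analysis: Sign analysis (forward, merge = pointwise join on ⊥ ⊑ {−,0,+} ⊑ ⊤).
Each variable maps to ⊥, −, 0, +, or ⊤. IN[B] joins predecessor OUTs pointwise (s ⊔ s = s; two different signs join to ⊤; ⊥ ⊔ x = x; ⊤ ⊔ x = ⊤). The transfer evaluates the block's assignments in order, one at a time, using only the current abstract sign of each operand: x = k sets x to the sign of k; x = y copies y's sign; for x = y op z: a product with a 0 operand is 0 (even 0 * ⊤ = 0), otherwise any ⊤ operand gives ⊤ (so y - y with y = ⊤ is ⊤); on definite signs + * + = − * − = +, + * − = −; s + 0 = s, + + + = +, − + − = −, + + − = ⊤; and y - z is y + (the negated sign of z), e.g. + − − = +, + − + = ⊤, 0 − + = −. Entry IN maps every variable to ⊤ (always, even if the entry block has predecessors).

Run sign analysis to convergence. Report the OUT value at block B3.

Per-block solution:
  B0: | IN=(all ⊤) | OUT=(all ⊤)
  B1: | IN=(all ⊤) | OUT=(all ⊤)
  B2: | IN=(all ⊤) | OUT=(all ⊤)
  B3: | IN=(all ⊤) | OUT={a:-; rest ⊤}
  B4: | IN={a:-; rest ⊤} | OUT=(all ⊤)
  B5: | IN=(all ⊤) | OUT=(all ⊤)
  B6: | IN=(all ⊤) | OUT=(all ⊤)

Merge at B3: IN[B3] = OUT[B2] = {a: ⊤, b: ⊤, c: ⊤, d: ⊤, e: ⊤, f: ⊤}
Applying B3's transfer function to that IN value gives OUT[B3] (row B3 above).

Answer: {a: -, b: ⊤, c: ⊤, d: ⊤, e: ⊤, f: ⊤}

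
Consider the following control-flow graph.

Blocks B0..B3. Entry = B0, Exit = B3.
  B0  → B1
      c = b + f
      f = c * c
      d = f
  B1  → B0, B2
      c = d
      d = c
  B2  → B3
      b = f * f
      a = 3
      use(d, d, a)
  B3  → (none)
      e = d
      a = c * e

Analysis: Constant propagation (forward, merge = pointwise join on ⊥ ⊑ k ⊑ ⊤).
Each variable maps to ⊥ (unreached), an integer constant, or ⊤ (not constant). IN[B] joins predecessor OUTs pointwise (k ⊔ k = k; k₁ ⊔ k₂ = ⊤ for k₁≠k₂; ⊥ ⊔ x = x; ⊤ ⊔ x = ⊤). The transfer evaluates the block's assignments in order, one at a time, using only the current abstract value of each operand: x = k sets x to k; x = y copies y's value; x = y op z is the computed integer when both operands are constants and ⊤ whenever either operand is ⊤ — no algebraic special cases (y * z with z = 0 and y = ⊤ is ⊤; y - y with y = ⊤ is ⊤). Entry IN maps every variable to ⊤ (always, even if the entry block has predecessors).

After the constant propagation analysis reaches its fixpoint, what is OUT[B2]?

Converged values:
  B0:   IN=(all ⊤)   OUT=(all ⊤)
  B1:   IN=(all ⊤)   OUT=(all ⊤)
  B2:   IN=(all ⊤)   OUT={a:3; rest ⊤}
  B3:   IN={a:3; rest ⊤}   OUT=(all ⊤)

Merge at B2: IN[B2] = OUT[B1] = {a: ⊤, b: ⊤, c: ⊤, d: ⊤, e: ⊤, f: ⊤}
Applying B2's transfer function to that IN value gives OUT[B2] (row B2 above).

Answer: {a: 3, b: ⊤, c: ⊤, d: ⊤, e: ⊤, f: ⊤}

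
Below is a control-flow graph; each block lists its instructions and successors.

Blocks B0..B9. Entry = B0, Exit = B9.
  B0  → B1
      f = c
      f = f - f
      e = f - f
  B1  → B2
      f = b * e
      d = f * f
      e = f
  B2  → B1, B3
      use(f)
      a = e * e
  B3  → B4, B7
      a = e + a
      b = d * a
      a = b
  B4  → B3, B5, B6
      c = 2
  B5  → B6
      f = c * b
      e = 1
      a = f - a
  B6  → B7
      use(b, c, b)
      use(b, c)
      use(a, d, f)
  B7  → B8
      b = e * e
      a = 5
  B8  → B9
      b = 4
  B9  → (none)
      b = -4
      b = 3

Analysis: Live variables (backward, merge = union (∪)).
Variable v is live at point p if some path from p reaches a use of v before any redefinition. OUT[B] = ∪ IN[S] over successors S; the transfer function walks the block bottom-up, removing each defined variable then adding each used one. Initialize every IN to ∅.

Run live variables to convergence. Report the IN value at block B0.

Per-block solution:
  B0:   IN={b, c}   OUT={b, e}
  B1:   IN={b, e}   OUT={b, d, e, f}
  B2:   IN={b, d, e, f}   OUT={a, b, d, e, f}
  B3:   IN={a, d, e, f}   OUT={a, b, d, e, f}
  B4:   IN={a, b, d, e, f}   OUT={a, b, c, d, e, f}
  B5:   IN={a, b, c, d}   OUT={a, b, c, d, e, f}
  B6:   IN={a, b, c, d, e, f}   OUT={e}
  B7:   IN={e}   OUT={}
  B8:   IN={}   OUT={}
  B9:   IN={}   OUT={}

Merge at B0: OUT[B0] = IN[B1] = {b, e}
Applying B0's transfer function to that OUT value gives IN[B0] (row B0 above).

Answer: {b, c}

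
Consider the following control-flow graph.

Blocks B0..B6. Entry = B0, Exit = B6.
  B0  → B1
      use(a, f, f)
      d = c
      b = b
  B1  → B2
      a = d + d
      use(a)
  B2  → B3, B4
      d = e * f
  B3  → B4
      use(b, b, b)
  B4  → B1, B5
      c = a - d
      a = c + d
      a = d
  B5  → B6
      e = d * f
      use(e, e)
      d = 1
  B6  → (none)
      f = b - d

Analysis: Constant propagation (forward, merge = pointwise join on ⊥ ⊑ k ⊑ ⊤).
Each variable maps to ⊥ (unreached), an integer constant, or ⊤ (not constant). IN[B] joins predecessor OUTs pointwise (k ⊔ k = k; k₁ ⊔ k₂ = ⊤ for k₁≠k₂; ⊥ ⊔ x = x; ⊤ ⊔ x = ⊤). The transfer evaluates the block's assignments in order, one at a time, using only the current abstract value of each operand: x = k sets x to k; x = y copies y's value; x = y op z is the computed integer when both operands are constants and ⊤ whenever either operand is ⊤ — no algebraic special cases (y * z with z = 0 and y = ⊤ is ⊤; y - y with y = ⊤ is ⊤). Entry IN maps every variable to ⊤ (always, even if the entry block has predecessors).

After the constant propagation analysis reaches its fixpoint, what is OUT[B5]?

Per-block solution:
  B0:   IN=(all ⊤)   OUT=(all ⊤)
  B1:   IN=(all ⊤)   OUT=(all ⊤)
  B2:   IN=(all ⊤)   OUT=(all ⊤)
  B3:   IN=(all ⊤)   OUT=(all ⊤)
  B4:   IN=(all ⊤)   OUT=(all ⊤)
  B5:   IN=(all ⊤)   OUT={d:1; rest ⊤}
  B6:   IN={d:1; rest ⊤}   OUT={d:1; rest ⊤}

Merge at B5: IN[B5] = OUT[B4] = {a: ⊤, b: ⊤, c: ⊤, d: ⊤, e: ⊤, f: ⊤}
Applying B5's transfer function to that IN value gives OUT[B5] (row B5 above).

Answer: {a: ⊤, b: ⊤, c: ⊤, d: 1, e: ⊤, f: ⊤}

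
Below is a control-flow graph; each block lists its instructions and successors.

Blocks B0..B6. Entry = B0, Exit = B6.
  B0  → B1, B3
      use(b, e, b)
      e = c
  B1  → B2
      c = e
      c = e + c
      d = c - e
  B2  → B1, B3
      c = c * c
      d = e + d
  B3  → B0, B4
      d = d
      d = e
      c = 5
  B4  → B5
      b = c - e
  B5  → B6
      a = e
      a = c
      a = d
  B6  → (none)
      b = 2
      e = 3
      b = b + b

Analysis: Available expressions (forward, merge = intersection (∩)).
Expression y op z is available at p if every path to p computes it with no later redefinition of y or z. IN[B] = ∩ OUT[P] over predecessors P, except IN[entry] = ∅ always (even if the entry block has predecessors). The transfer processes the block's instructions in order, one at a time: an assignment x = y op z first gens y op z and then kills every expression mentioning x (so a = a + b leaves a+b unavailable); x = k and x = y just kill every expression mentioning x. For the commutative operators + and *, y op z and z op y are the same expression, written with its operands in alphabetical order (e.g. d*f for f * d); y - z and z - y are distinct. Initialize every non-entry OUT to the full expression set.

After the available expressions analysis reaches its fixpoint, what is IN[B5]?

Converged values:
  B0: | IN={} | OUT={}
  B1: | IN={} | OUT={c-e}
  B2: | IN={c-e} | OUT={}
  B3: | IN={} | OUT={}
  B4: | IN={} | OUT={c-e}
  B5: | IN={c-e} | OUT={c-e}
  B6: | IN={c-e} | OUT={}

Merge at B5: IN[B5] = OUT[B4] = {c-e}

Answer: {c-e}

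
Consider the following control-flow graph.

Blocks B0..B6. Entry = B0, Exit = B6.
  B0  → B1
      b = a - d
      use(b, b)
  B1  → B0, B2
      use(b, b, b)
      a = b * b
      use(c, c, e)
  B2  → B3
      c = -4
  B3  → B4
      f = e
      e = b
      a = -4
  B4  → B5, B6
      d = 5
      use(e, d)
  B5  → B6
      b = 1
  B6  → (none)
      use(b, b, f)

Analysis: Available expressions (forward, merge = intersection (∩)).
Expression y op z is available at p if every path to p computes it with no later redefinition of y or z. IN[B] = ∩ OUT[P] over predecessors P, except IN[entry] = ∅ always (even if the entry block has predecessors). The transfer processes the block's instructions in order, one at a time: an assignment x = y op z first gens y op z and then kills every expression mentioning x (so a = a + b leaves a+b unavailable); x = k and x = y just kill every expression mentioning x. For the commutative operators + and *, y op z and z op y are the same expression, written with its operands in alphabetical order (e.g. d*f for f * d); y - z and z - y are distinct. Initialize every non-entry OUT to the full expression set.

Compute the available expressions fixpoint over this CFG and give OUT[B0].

Converged values:
  B0:  IN={}  OUT={a-d}
  B1:  IN={a-d}  OUT={b*b}
  B2:  IN={b*b}  OUT={b*b}
  B3:  IN={b*b}  OUT={b*b}
  B4:  IN={b*b}  OUT={b*b}
  B5:  IN={b*b}  OUT={}
  B6:  IN={}  OUT={}

Merge at B0 (entry node, so the boundary value {} is joined with the incoming edge(s)): IN[B0] = {} ∩ OUT[B1] = {}
Applying B0's transfer function to that IN value gives OUT[B0] (row B0 above).

Answer: {a-d}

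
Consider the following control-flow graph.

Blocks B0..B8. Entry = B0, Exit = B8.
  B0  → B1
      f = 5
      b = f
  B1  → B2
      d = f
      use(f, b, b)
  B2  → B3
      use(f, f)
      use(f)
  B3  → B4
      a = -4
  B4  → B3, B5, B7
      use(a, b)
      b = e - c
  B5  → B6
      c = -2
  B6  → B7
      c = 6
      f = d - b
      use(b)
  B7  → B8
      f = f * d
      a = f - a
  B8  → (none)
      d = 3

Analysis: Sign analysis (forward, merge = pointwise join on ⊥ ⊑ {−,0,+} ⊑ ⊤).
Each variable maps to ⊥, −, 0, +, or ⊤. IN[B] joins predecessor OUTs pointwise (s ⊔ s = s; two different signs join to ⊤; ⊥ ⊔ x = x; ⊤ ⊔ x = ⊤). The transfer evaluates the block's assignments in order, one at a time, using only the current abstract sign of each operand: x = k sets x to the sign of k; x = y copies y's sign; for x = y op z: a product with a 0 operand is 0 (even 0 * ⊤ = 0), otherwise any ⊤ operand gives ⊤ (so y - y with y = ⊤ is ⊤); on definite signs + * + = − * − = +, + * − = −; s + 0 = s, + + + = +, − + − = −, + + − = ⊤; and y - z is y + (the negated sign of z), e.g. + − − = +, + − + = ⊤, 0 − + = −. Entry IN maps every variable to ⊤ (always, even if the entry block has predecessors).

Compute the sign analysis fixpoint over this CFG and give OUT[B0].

Answer: {a: ⊤, b: +, c: ⊤, d: ⊤, e: ⊤, f: +}

Trace:
Converged values:
  B0:  IN=(all ⊤)  OUT={b:+, f:+; rest ⊤}
  B1:  IN={b:+, f:+; rest ⊤}  OUT={b:+, d:+, f:+; rest ⊤}
  B2:  IN={b:+, d:+, f:+; rest ⊤}  OUT={b:+, d:+, f:+; rest ⊤}
  B3:  IN={d:+, f:+; rest ⊤}  OUT={a:-, d:+, f:+; rest ⊤}
  B4:  IN={a:-, d:+, f:+; rest ⊤}  OUT={a:-, d:+, f:+; rest ⊤}
  B5:  IN={a:-, d:+, f:+; rest ⊤}  OUT={a:-, c:-, d:+, f:+; rest ⊤}
  B6:  IN={a:-, c:-, d:+, f:+; rest ⊤}  OUT={a:-, c:+, d:+; rest ⊤}
  B7:  IN={a:-, d:+; rest ⊤}  OUT={d:+; rest ⊤}
  B8:  IN={d:+; rest ⊤}  OUT={d:+; rest ⊤}

B0 is the boundary node: IN[B0] = {a: ⊤, b: ⊤, c: ⊤, d: ⊤, e: ⊤, f: ⊤}
Applying B0's transfer function to that IN value gives OUT[B0] (row B0 above).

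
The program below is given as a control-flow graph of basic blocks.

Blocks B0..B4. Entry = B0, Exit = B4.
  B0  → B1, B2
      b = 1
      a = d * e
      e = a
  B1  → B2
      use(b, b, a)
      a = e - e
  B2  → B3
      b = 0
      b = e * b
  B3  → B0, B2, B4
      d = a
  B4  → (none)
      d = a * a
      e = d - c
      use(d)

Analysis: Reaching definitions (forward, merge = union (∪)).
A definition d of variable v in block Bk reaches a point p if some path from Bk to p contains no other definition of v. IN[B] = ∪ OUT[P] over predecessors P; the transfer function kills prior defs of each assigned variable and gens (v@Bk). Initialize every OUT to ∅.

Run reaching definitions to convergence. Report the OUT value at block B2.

Fixpoint table:
  B0: | IN={a@B0, a@B1, b@B2, d@B3, e@B0} | OUT={a@B0, b@B0, d@B3, e@B0}
  B1: | IN={a@B0, b@B0, d@B3, e@B0} | OUT={a@B1, b@B0, d@B3, e@B0}
  B2: | IN={a@B0, a@B1, b@B0, b@B2, d@B3, e@B0} | OUT={a@B0, a@B1, b@B2, d@B3, e@B0}
  B3: | IN={a@B0, a@B1, b@B2, d@B3, e@B0} | OUT={a@B0, a@B1, b@B2, d@B3, e@B0}
  B4: | IN={a@B0, a@B1, b@B2, d@B3, e@B0} | OUT={a@B0, a@B1, b@B2, d@B4, e@B4}

Merge at B2: IN[B2] = OUT[B0] ⊔ OUT[B1] ⊔ OUT[B3] = {a@B0, a@B1, b@B0, b@B2, d@B3, e@B0}
Applying B2's transfer function to that IN value gives OUT[B2] (row B2 above).

Answer: {a@B0, a@B1, b@B2, d@B3, e@B0}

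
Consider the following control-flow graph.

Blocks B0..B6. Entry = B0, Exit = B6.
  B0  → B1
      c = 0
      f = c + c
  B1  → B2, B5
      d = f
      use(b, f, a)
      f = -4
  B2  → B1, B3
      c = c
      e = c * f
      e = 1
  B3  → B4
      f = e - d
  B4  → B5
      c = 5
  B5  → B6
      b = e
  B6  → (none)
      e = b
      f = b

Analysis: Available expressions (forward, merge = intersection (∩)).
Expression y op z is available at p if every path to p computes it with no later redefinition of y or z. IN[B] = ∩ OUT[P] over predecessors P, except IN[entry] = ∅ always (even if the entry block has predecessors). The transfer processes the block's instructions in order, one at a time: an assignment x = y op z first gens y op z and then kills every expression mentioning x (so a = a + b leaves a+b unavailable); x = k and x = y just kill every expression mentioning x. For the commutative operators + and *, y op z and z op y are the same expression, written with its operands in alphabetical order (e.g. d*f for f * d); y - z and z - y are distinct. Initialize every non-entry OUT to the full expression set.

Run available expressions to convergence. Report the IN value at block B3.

Answer: {c*f}

Trace:
Per-block solution:
  B0: | IN={} | OUT={c+c}
  B1: | IN={} | OUT={}
  B2: | IN={} | OUT={c*f}
  B3: | IN={c*f} | OUT={e-d}
  B4: | IN={e-d} | OUT={e-d}
  B5: | IN={} | OUT={}
  B6: | IN={} | OUT={}

Merge at B3: IN[B3] = OUT[B2] = {c*f}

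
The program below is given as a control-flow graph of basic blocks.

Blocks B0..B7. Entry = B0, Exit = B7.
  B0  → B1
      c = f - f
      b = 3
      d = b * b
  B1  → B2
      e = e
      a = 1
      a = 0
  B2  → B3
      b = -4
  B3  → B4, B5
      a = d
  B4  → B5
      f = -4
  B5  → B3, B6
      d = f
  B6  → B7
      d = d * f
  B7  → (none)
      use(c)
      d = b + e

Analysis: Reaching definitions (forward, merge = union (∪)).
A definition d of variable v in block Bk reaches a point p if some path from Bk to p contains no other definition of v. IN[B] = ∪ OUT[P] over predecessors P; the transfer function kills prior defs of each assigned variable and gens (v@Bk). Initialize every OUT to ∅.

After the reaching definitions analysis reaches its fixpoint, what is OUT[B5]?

Answer: {a@B3, b@B2, c@B0, d@B5, e@B1, f@B4}

Derivation:
Fixpoint table:
  B0:   IN={}   OUT={b@B0, c@B0, d@B0}
  B1:   IN={b@B0, c@B0, d@B0}   OUT={a@B1, b@B0, c@B0, d@B0, e@B1}
  B2:   IN={a@B1, b@B0, c@B0, d@B0, e@B1}   OUT={a@B1, b@B2, c@B0, d@B0, e@B1}
  B3:   IN={a@B1, a@B3, b@B2, c@B0, d@B0, d@B5, e@B1, f@B4}   OUT={a@B3, b@B2, c@B0, d@B0, d@B5, e@B1, f@B4}
  B4:   IN={a@B3, b@B2, c@B0, d@B0, d@B5, e@B1, f@B4}   OUT={a@B3, b@B2, c@B0, d@B0, d@B5, e@B1, f@B4}
  B5:   IN={a@B3, b@B2, c@B0, d@B0, d@B5, e@B1, f@B4}   OUT={a@B3, b@B2, c@B0, d@B5, e@B1, f@B4}
  B6:   IN={a@B3, b@B2, c@B0, d@B5, e@B1, f@B4}   OUT={a@B3, b@B2, c@B0, d@B6, e@B1, f@B4}
  B7:   IN={a@B3, b@B2, c@B0, d@B6, e@B1, f@B4}   OUT={a@B3, b@B2, c@B0, d@B7, e@B1, f@B4}

Merge at B5: IN[B5] = OUT[B3] ⊔ OUT[B4] = {a@B3, b@B2, c@B0, d@B0, d@B5, e@B1, f@B4}
Applying B5's transfer function to that IN value gives OUT[B5] (row B5 above).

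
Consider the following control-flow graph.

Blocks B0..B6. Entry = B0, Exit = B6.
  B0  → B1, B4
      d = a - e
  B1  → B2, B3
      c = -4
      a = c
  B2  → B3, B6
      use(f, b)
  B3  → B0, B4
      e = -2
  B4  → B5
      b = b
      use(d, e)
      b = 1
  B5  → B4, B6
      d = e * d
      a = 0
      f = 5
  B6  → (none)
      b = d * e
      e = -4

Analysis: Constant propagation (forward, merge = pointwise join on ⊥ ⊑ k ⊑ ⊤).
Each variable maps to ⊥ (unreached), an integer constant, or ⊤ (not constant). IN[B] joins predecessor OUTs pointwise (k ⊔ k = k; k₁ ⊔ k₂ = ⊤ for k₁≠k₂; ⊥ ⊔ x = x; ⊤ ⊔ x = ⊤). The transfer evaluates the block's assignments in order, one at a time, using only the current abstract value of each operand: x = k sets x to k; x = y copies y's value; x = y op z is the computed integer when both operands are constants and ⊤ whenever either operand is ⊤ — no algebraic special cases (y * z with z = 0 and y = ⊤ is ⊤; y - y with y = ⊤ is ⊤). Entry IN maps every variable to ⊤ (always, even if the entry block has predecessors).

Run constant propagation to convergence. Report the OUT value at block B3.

Answer: {a: -4, b: ⊤, c: -4, d: ⊤, e: -2, f: ⊤}

Trace:
Converged values:
  B0:   IN=(all ⊤)   OUT=(all ⊤)
  B1:   IN=(all ⊤)   OUT={a:-4, c:-4; rest ⊤}
  B2:   IN={a:-4, c:-4; rest ⊤}   OUT={a:-4, c:-4; rest ⊤}
  B3:   IN={a:-4, c:-4; rest ⊤}   OUT={a:-4, c:-4, e:-2; rest ⊤}
  B4:   IN=(all ⊤)   OUT={b:1; rest ⊤}
  B5:   IN={b:1; rest ⊤}   OUT={a:0, b:1, f:5; rest ⊤}
  B6:   IN=(all ⊤)   OUT={e:-4; rest ⊤}

Merge at B3: IN[B3] = OUT[B1] ⊔ OUT[B2] = {a: -4, b: ⊤, c: -4, d: ⊤, e: ⊤, f: ⊤}
Applying B3's transfer function to that IN value gives OUT[B3] (row B3 above).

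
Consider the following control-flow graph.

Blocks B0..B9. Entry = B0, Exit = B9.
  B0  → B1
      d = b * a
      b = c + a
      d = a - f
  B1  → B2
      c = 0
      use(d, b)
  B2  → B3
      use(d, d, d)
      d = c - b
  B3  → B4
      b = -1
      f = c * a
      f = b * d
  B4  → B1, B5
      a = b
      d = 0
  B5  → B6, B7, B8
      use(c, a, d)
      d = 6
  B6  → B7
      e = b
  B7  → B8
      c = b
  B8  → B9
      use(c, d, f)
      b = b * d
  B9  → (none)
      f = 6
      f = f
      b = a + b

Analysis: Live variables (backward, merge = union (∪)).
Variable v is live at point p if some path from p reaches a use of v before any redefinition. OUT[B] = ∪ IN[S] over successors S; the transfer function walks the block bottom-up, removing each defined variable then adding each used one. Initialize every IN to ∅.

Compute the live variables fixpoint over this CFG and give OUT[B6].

Fixpoint table:
  B0:   IN={a, b, c, f}   OUT={a, b, d}
  B1:   IN={a, b, d}   OUT={a, b, c, d}
  B2:   IN={a, b, c, d}   OUT={a, c, d}
  B3:   IN={a, c, d}   OUT={b, c, f}
  B4:   IN={b, c, f}   OUT={a, b, c, d, f}
  B5:   IN={a, b, c, d, f}   OUT={a, b, c, d, f}
  B6:   IN={a, b, d, f}   OUT={a, b, d, f}
  B7:   IN={a, b, d, f}   OUT={a, b, c, d, f}
  B8:   IN={a, b, c, d, f}   OUT={a, b}
  B9:   IN={a, b}   OUT={}

Merge at B6: OUT[B6] = IN[B7] = {a, b, d, f}

Answer: {a, b, d, f}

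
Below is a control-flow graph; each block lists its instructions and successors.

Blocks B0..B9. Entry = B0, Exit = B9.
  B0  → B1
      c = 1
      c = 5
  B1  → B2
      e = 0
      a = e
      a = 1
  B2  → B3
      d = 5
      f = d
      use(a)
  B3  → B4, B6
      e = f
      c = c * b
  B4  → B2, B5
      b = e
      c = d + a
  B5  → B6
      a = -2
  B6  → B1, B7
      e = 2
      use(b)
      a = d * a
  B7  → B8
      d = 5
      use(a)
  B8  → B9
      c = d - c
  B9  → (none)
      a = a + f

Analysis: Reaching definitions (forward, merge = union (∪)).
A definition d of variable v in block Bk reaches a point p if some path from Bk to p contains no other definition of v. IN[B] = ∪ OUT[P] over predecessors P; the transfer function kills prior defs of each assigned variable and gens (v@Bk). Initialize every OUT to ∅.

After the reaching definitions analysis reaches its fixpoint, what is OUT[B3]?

Converged values:
  B0: | IN={} | OUT={c@B0}
  B1: | IN={a@B6, b@B4, c@B0, c@B3, c@B4, d@B2, e@B6, f@B2} | OUT={a@B1, b@B4, c@B0, c@B3, c@B4, d@B2, e@B1, f@B2}
  B2: | IN={a@B1, b@B4, c@B0, c@B3, c@B4, d@B2, e@B1, e@B3, f@B2} | OUT={a@B1, b@B4, c@B0, c@B3, c@B4, d@B2, e@B1, e@B3, f@B2}
  B3: | IN={a@B1, b@B4, c@B0, c@B3, c@B4, d@B2, e@B1, e@B3, f@B2} | OUT={a@B1, b@B4, c@B3, d@B2, e@B3, f@B2}
  B4: | IN={a@B1, b@B4, c@B3, d@B2, e@B3, f@B2} | OUT={a@B1, b@B4, c@B4, d@B2, e@B3, f@B2}
  B5: | IN={a@B1, b@B4, c@B4, d@B2, e@B3, f@B2} | OUT={a@B5, b@B4, c@B4, d@B2, e@B3, f@B2}
  B6: | IN={a@B1, a@B5, b@B4, c@B3, c@B4, d@B2, e@B3, f@B2} | OUT={a@B6, b@B4, c@B3, c@B4, d@B2, e@B6, f@B2}
  B7: | IN={a@B6, b@B4, c@B3, c@B4, d@B2, e@B6, f@B2} | OUT={a@B6, b@B4, c@B3, c@B4, d@B7, e@B6, f@B2}
  B8: | IN={a@B6, b@B4, c@B3, c@B4, d@B7, e@B6, f@B2} | OUT={a@B6, b@B4, c@B8, d@B7, e@B6, f@B2}
  B9: | IN={a@B6, b@B4, c@B8, d@B7, e@B6, f@B2} | OUT={a@B9, b@B4, c@B8, d@B7, e@B6, f@B2}

Merge at B3: IN[B3] = OUT[B2] = {a@B1, b@B4, c@B0, c@B3, c@B4, d@B2, e@B1, e@B3, f@B2}
Applying B3's transfer function to that IN value gives OUT[B3] (row B3 above).

Answer: {a@B1, b@B4, c@B3, d@B2, e@B3, f@B2}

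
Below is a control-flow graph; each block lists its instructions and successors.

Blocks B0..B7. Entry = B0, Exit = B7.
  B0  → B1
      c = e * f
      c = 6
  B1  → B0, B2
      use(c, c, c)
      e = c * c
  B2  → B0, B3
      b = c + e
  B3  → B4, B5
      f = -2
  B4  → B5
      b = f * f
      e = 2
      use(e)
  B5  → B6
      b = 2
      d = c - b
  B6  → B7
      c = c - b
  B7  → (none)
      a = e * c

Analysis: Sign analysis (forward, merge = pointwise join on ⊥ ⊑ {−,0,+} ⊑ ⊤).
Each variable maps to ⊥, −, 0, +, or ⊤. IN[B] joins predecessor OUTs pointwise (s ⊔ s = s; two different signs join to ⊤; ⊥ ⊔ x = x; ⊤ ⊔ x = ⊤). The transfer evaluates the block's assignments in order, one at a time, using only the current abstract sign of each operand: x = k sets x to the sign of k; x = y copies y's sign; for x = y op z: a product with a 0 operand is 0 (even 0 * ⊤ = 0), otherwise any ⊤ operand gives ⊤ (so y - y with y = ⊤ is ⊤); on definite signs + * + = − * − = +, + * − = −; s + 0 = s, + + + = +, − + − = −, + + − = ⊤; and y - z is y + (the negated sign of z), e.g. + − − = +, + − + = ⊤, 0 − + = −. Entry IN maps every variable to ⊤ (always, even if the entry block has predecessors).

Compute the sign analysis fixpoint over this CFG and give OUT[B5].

Fixpoint table:
  B0:  IN=(all ⊤)  OUT={c:+; rest ⊤}
  B1:  IN={c:+; rest ⊤}  OUT={c:+, e:+; rest ⊤}
  B2:  IN={c:+, e:+; rest ⊤}  OUT={b:+, c:+, e:+; rest ⊤}
  B3:  IN={b:+, c:+, e:+; rest ⊤}  OUT={b:+, c:+, e:+, f:-; rest ⊤}
  B4:  IN={b:+, c:+, e:+, f:-; rest ⊤}  OUT={b:+, c:+, e:+, f:-; rest ⊤}
  B5:  IN={b:+, c:+, e:+, f:-; rest ⊤}  OUT={b:+, c:+, e:+, f:-; rest ⊤}
  B6:  IN={b:+, c:+, e:+, f:-; rest ⊤}  OUT={b:+, e:+, f:-; rest ⊤}
  B7:  IN={b:+, e:+, f:-; rest ⊤}  OUT={b:+, e:+, f:-; rest ⊤}

Merge at B5: IN[B5] = OUT[B3] ⊔ OUT[B4] = {a: ⊤, b: +, c: +, d: ⊤, e: +, f: -}
Applying B5's transfer function to that IN value gives OUT[B5] (row B5 above).

Answer: {a: ⊤, b: +, c: +, d: ⊤, e: +, f: -}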